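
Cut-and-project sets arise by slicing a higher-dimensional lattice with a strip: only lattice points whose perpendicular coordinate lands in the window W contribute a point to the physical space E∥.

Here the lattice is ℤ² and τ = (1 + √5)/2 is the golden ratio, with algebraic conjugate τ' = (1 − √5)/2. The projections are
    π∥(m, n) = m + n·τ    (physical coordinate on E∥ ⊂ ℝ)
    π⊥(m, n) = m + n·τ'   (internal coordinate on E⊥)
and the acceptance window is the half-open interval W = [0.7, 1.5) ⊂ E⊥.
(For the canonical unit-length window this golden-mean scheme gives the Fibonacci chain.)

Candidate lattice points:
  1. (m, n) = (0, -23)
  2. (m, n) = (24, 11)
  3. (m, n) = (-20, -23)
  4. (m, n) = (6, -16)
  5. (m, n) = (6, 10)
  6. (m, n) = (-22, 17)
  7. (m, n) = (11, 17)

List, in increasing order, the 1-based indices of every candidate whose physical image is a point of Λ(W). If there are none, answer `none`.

none

τ' = (1−√5)/2 ≈ -0.618034.
#1 (0,-23): internal coord 0 + (-23)·τ' = +14.214782; +14.214782 ∉ [0.7, 1.5) → out
#2 (24,11): internal coord 24 + (11)·τ' = +17.201626; +17.201626 ∉ [0.7, 1.5) → out
#3 (-20,-23): internal coord -20 + (-23)·τ' = -5.785218; -5.785218 ∉ [0.7, 1.5) → out
#4 (6,-16): internal coord 6 + (-16)·τ' = +15.888544; +15.888544 ∉ [0.7, 1.5) → out
#5 (6,10): internal coord 6 + (10)·τ' = -0.180340; -0.180340 ∉ [0.7, 1.5) → out
#6 (-22,17): internal coord -22 + (17)·τ' = -32.506578; -32.506578 ∉ [0.7, 1.5) → out
#7 (11,17): internal coord 11 + (17)·τ' = +0.493422; +0.493422 ∉ [0.7, 1.5) → out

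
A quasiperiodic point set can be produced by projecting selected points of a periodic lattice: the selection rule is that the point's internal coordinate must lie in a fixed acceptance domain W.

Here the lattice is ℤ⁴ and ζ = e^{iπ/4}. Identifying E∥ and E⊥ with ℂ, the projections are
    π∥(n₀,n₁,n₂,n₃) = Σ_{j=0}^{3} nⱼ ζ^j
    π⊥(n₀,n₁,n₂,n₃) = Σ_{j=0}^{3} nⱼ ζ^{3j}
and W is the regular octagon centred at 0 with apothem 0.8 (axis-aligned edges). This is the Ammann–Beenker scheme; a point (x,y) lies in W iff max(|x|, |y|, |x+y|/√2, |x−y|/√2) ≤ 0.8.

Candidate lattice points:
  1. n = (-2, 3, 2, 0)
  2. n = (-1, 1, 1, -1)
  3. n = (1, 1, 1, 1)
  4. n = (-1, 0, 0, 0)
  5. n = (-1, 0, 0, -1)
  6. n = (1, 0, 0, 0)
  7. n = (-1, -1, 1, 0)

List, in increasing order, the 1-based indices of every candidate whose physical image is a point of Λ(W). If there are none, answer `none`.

π⊥(n) = n₀ + n₁ζ³ + n₂ζ⁶ + n₃ζ⁹ where ζ = e^{iπ/4}.
candidate 1: n = (-2, 3, 2, 0) → π⊥ ≈ (-4.121320, +0.121320); max(|x|,|y|,|x±y|/√2) = 4.121320 > 0.8 ⇒ ∉ W
candidate 2: n = (-1, 1, 1, -1) → π⊥ ≈ (-2.414214, -1.000000); max(|x|,|y|,|x±y|/√2) = 2.414214 > 0.8 ⇒ ∉ W
candidate 3: n = (1, 1, 1, 1) → π⊥ ≈ (+1.000000, +0.414214); max(|x|,|y|,|x±y|/√2) = 1.000000 > 0.8 ⇒ ∉ W
candidate 4: n = (-1, 0, 0, 0) → π⊥ ≈ (-1.000000, +0.000000); max(|x|,|y|,|x±y|/√2) = 1.000000 > 0.8 ⇒ ∉ W
candidate 5: n = (-1, 0, 0, -1) → π⊥ ≈ (-1.707107, -0.707107); max(|x|,|y|,|x±y|/√2) = 1.707107 > 0.8 ⇒ ∉ W
candidate 6: n = (1, 0, 0, 0) → π⊥ ≈ (+1.000000, +0.000000); max(|x|,|y|,|x±y|/√2) = 1.000000 > 0.8 ⇒ ∉ W
candidate 7: n = (-1, -1, 1, 0) → π⊥ ≈ (-0.292893, -1.707107); max(|x|,|y|,|x±y|/√2) = 1.707107 > 0.8 ⇒ ∉ W

none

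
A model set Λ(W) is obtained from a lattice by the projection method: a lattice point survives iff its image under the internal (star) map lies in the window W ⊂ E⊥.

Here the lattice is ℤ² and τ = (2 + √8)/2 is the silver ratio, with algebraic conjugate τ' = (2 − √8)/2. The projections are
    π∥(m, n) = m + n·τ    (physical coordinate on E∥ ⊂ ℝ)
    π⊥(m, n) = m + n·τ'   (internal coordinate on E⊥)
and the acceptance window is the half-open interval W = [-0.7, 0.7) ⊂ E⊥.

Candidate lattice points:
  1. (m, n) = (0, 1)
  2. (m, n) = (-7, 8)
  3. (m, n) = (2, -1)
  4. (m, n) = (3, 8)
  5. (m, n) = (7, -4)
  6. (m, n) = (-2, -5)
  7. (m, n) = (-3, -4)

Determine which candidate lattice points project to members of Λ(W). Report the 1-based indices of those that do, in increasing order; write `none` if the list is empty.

τ' = (2−√8)/2 ≈ -0.4142.
#1 (0,1): internal coord 0 + (1)·τ' = -0.4142; -0.4142 ∈ [-0.7, 0.7) → IN Λ
#2 (-7,8): internal coord -7 + (8)·τ' = -10.3137; -10.3137 ∉ [-0.7, 0.7) → out
#3 (2,-1): internal coord 2 + (-1)·τ' = +2.4142; +2.4142 ∉ [-0.7, 0.7) → out
#4 (3,8): internal coord 3 + (8)·τ' = -0.3137; -0.3137 ∈ [-0.7, 0.7) → IN Λ
#5 (7,-4): internal coord 7 + (-4)·τ' = +8.6569; +8.6569 ∉ [-0.7, 0.7) → out
#6 (-2,-5): internal coord -2 + (-5)·τ' = +0.0711; +0.0711 ∈ [-0.7, 0.7) → IN Λ
#7 (-3,-4): internal coord -3 + (-4)·τ' = -1.3431; -1.3431 ∉ [-0.7, 0.7) → out

1, 4, 6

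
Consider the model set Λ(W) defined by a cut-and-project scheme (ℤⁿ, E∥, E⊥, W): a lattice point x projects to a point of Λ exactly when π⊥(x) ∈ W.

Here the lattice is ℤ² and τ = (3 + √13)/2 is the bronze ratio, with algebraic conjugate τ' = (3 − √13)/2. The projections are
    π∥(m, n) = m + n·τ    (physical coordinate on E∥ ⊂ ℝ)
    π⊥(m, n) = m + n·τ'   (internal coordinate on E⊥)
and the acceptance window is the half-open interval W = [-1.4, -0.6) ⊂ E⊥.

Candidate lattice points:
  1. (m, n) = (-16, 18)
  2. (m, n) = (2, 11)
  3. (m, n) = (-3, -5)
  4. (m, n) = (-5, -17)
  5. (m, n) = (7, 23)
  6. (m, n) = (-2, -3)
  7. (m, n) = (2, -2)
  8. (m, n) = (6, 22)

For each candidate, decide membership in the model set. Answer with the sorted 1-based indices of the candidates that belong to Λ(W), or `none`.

Numerically τ ≈ 3.302776 and τ' = −1/τ ≈ -0.302776.
candidate 1: (m,n)=(-16,18) → π∥ = -16+18·τ ≈ 43.449961, π⊥ = -16+18·τ' ≈ -21.449961 ∉ [-1.4, -0.6) ⇒ out
candidate 2: (m,n)=(2,11) → π∥ = 2+11·τ ≈ 38.330532, π⊥ = 2+11·τ' ≈ -1.330532 ∈ [-1.4, -0.6) ⇒ IN Λ
candidate 3: (m,n)=(-3,-5) → π∥ = -3-5·τ ≈ -19.513878, π⊥ = -3-5·τ' ≈ -1.486122 ∉ [-1.4, -0.6) ⇒ out
candidate 4: (m,n)=(-5,-17) → π∥ = -5-17·τ ≈ -61.147186, π⊥ = -5-17·τ' ≈ 0.147186 ∉ [-1.4, -0.6) ⇒ out
candidate 5: (m,n)=(7,23) → π∥ = 7+23·τ ≈ 82.963840, π⊥ = 7+23·τ' ≈ 0.036160 ∉ [-1.4, -0.6) ⇒ out
candidate 6: (m,n)=(-2,-3) → π∥ = -2-3·τ ≈ -11.908327, π⊥ = -2-3·τ' ≈ -1.091673 ∈ [-1.4, -0.6) ⇒ IN Λ
candidate 7: (m,n)=(2,-2) → π∥ = 2-2·τ ≈ -4.605551, π⊥ = 2-2·τ' ≈ 2.605551 ∉ [-1.4, -0.6) ⇒ out
candidate 8: (m,n)=(6,22) → π∥ = 6+22·τ ≈ 78.661064, π⊥ = 6+22·τ' ≈ -0.661064 ∈ [-1.4, -0.6) ⇒ IN Λ

2, 6, 8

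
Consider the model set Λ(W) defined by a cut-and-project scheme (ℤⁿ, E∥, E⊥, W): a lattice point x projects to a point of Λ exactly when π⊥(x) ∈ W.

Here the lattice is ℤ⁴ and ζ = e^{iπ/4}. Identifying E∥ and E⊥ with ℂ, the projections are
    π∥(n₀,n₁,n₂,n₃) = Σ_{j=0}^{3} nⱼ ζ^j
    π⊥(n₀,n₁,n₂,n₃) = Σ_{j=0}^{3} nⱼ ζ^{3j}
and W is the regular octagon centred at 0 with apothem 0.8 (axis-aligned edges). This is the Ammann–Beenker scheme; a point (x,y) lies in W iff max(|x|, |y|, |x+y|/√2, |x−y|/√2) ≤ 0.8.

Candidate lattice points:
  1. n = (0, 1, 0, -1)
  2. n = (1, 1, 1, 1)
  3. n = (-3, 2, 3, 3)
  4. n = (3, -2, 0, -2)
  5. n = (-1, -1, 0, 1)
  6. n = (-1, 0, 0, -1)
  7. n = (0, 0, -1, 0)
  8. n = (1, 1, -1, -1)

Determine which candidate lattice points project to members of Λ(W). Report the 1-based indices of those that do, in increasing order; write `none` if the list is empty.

π⊥(n) = n₀ + n₁ζ³ + n₂ζ⁶ + n₃ζ⁹ where ζ = e^{iπ/4}.
candidate 1: n = (0, 1, 0, -1) → π⊥ ≈ (-1.41421, +0.00000); max(|x|,|y|,|x±y|/√2) = 1.41421 > 0.8 ⇒ ∉ W
candidate 2: n = (1, 1, 1, 1) → π⊥ ≈ (+1.00000, +0.41421); max(|x|,|y|,|x±y|/√2) = 1.00000 > 0.8 ⇒ ∉ W
candidate 3: n = (-3, 2, 3, 3) → π⊥ ≈ (-2.29289, +0.53553); max(|x|,|y|,|x±y|/√2) = 2.29289 > 0.8 ⇒ ∉ W
candidate 4: n = (3, -2, 0, -2) → π⊥ ≈ (+3.00000, -2.82843); max(|x|,|y|,|x±y|/√2) = 4.12132 > 0.8 ⇒ ∉ W
candidate 5: n = (-1, -1, 0, 1) → π⊥ ≈ (+0.41421, +0.00000); max(|x|,|y|,|x±y|/√2) = 0.41421 ≤ 0.8 ⇒ ∈ W
candidate 6: n = (-1, 0, 0, -1) → π⊥ ≈ (-1.70711, -0.70711); max(|x|,|y|,|x±y|/√2) = 1.70711 > 0.8 ⇒ ∉ W
candidate 7: n = (0, 0, -1, 0) → π⊥ ≈ (+0.00000, +1.00000); max(|x|,|y|,|x±y|/√2) = 1.00000 > 0.8 ⇒ ∉ W
candidate 8: n = (1, 1, -1, -1) → π⊥ ≈ (-0.41421, +1.00000); max(|x|,|y|,|x±y|/√2) = 1.00000 > 0.8 ⇒ ∉ W

5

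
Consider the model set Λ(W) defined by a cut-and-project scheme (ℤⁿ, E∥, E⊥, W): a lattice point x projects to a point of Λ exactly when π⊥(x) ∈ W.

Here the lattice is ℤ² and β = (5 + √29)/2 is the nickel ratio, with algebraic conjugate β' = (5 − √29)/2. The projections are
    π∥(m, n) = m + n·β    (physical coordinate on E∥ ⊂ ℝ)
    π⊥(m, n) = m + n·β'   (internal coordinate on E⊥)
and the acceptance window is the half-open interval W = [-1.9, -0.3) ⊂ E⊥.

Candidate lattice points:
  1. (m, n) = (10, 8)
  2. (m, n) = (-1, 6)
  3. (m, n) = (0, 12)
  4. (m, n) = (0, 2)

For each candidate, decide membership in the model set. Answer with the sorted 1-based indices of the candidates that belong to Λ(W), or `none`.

Compute β' = (5−√29)/2 = -0.19258, so π⊥(m,n) = m -0.19258·n.
[1] lift (10,8): star map gives 8.45934; window check -1.9 ≤ 8.45934 < -0.3 is false → out
[2] lift (-1,6): star map gives -2.15549; window check -1.9 ≤ -2.15549 < -0.3 is false → out
[3] lift (0,12): star map gives -2.31099; window check -1.9 ≤ -2.31099 < -0.3 is false → out
[4] lift (0,2): star map gives -0.38516; window check -1.9 ≤ -0.38516 < -0.3 is true → IN Λ

4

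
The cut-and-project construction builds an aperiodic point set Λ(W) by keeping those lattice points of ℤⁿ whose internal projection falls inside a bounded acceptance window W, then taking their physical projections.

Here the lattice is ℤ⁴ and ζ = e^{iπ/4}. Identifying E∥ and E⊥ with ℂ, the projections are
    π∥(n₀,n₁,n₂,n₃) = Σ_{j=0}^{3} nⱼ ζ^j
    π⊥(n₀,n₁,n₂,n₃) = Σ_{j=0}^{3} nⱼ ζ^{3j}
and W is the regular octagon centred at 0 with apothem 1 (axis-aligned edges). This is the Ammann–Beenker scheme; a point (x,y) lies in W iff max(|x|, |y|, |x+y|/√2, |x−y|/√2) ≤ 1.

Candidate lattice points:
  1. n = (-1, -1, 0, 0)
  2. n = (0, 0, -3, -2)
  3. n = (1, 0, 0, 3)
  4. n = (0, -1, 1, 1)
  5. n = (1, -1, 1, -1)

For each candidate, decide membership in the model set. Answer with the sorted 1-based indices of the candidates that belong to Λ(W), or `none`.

1

With ζ = e^{iπ/4} the internal vectors are ζ^0,ζ^3,ζ^6,ζ^9.
#1 (-1, -1, 0, 0): internal (-0.29289, -0.70711); octagon support 0.70711 vs apothem 1 → ∈ W
#2 (0, 0, -3, -2): internal (-1.41421, 1.58579); octagon support 2.12132 vs apothem 1 → ∉ W
#3 (1, 0, 0, 3): internal (3.12132, 2.12132); octagon support 3.70711 vs apothem 1 → ∉ W
#4 (0, -1, 1, 1): internal (1.41421, -1.00000); octagon support 1.70711 vs apothem 1 → ∉ W
#5 (1, -1, 1, -1): internal (1.00000, -2.41421); octagon support 2.41421 vs apothem 1 → ∉ W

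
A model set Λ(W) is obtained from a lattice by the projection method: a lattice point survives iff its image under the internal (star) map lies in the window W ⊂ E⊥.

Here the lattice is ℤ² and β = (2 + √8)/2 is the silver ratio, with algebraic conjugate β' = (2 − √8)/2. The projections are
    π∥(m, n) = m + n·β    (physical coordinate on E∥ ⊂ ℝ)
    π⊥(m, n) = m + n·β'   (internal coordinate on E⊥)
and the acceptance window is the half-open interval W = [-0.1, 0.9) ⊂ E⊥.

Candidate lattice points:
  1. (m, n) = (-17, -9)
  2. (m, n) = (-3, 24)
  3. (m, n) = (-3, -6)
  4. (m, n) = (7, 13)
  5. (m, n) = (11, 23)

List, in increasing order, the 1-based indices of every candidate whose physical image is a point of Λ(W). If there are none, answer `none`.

none

β' = (2−√8)/2 ≈ -0.4142.
candidate 1: (m,n)=(-17,-9) → π∥ = -17-9·β ≈ -38.7279, π⊥ = -17-9·β' ≈ -13.2721 ∉ [-0.1, 0.9) ⇒ out
candidate 2: (m,n)=(-3,24) → π∥ = -3+24·β ≈ 54.9411, π⊥ = -3+24·β' ≈ -12.9411 ∉ [-0.1, 0.9) ⇒ out
candidate 3: (m,n)=(-3,-6) → π∥ = -3-6·β ≈ -17.4853, π⊥ = -3-6·β' ≈ -0.5147 ∉ [-0.1, 0.9) ⇒ out
candidate 4: (m,n)=(7,13) → π∥ = 7+13·β ≈ 38.3848, π⊥ = 7+13·β' ≈ 1.6152 ∉ [-0.1, 0.9) ⇒ out
candidate 5: (m,n)=(11,23) → π∥ = 11+23·β ≈ 66.5269, π⊥ = 11+23·β' ≈ 1.4731 ∉ [-0.1, 0.9) ⇒ out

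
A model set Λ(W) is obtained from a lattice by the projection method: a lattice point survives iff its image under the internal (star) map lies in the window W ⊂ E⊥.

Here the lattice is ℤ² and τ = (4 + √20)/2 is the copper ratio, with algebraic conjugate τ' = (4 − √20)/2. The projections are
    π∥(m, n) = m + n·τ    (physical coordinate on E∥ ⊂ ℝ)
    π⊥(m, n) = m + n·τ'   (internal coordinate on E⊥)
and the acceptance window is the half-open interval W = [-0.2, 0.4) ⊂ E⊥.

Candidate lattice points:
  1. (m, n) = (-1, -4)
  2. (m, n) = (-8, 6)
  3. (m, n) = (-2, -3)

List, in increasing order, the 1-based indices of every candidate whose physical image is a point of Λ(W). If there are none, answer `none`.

Compute τ' = (4−√20)/2 = -0.236068, so π⊥(m,n) = m -0.236068·n.
#1 (-1,-4): internal coord -1 + (-4)·τ' = -0.055728; -0.055728 ∈ [-0.2, 0.4) → IN Λ
#2 (-8,6): internal coord -8 + (6)·τ' = -9.416408; -9.416408 ∉ [-0.2, 0.4) → out
#3 (-2,-3): internal coord -2 + (-3)·τ' = -1.291796; -1.291796 ∉ [-0.2, 0.4) → out

1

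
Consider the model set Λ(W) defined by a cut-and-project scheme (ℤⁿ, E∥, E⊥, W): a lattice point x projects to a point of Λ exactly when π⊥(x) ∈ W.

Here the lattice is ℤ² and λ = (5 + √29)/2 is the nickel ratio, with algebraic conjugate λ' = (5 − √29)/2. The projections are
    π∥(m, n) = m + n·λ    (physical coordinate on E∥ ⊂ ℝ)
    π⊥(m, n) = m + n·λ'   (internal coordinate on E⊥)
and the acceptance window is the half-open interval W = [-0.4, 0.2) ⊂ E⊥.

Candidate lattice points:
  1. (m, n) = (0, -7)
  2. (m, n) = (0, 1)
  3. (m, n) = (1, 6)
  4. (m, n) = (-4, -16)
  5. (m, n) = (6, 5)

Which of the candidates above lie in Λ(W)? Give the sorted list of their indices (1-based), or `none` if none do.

2, 3

λ' = (5−√29)/2 ≈ -0.1926.
[1] lift (0,-7): star map gives 1.3481; window check -0.4 ≤ 1.3481 < 0.2 is false → out
[2] lift (0,1): star map gives -0.1926; window check -0.4 ≤ -0.1926 < 0.2 is true → IN Λ
[3] lift (1,6): star map gives -0.1555; window check -0.4 ≤ -0.1555 < 0.2 is true → IN Λ
[4] lift (-4,-16): star map gives -0.9187; window check -0.4 ≤ -0.9187 < 0.2 is false → out
[5] lift (6,5): star map gives 5.0371; window check -0.4 ≤ 5.0371 < 0.2 is false → out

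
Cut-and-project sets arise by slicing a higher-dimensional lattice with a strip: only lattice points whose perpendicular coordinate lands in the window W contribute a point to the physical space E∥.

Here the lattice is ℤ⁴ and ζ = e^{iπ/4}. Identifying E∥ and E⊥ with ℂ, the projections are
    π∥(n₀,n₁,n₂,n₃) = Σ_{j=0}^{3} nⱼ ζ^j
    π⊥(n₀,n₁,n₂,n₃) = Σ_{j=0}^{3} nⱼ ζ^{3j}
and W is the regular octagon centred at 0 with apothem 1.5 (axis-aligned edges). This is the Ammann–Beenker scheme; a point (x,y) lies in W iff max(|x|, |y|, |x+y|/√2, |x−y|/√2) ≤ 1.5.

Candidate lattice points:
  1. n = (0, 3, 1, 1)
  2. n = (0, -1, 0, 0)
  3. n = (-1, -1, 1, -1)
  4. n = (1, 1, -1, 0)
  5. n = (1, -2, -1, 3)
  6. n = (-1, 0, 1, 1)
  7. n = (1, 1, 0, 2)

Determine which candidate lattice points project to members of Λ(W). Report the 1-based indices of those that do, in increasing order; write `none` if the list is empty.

π⊥(n) = n₀ + n₁ζ³ + n₂ζ⁶ + n₃ζ⁹ where ζ = e^{iπ/4}.
candidate 1: n = (0, 3, 1, 1) → π⊥ ≈ (-1.4142, +1.8284); max(|x|,|y|,|x±y|/√2) = 2.2929 > 1.5 ⇒ ∉ W
candidate 2: n = (0, -1, 0, 0) → π⊥ ≈ (+0.7071, -0.7071); max(|x|,|y|,|x±y|/√2) = 1.0000 ≤ 1.5 ⇒ ∈ W
candidate 3: n = (-1, -1, 1, -1) → π⊥ ≈ (-1.0000, -2.4142); max(|x|,|y|,|x±y|/√2) = 2.4142 > 1.5 ⇒ ∉ W
candidate 4: n = (1, 1, -1, 0) → π⊥ ≈ (+0.2929, +1.7071); max(|x|,|y|,|x±y|/√2) = 1.7071 > 1.5 ⇒ ∉ W
candidate 5: n = (1, -2, -1, 3) → π⊥ ≈ (+4.5355, +1.7071); max(|x|,|y|,|x±y|/√2) = 4.5355 > 1.5 ⇒ ∉ W
candidate 6: n = (-1, 0, 1, 1) → π⊥ ≈ (-0.2929, -0.2929); max(|x|,|y|,|x±y|/√2) = 0.4142 ≤ 1.5 ⇒ ∈ W
candidate 7: n = (1, 1, 0, 2) → π⊥ ≈ (+1.7071, +2.1213); max(|x|,|y|,|x±y|/√2) = 2.7071 > 1.5 ⇒ ∉ W

2, 6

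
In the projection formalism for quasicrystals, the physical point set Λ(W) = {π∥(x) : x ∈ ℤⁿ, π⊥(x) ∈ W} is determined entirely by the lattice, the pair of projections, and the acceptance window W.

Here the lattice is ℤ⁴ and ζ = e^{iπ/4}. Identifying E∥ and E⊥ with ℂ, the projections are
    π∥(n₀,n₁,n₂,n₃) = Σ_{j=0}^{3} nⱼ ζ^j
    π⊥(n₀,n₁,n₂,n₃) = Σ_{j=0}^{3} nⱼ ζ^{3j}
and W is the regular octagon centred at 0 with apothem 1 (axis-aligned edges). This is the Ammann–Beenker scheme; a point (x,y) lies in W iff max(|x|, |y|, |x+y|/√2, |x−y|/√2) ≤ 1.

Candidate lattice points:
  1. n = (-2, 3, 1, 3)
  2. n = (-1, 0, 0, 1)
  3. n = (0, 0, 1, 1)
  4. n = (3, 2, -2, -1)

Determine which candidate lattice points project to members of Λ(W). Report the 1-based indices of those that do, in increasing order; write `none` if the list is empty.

2, 3

Internal map: ζ^{3j} for j=0..3 gives (1,0), (−√2/2,√2/2), (0,−1), (√2/2,√2/2).
candidate 1: n = (-2, 3, 1, 3) → π⊥ ≈ (-2.000000, +3.242641); max(|x|,|y|,|x±y|/√2) = 3.707107 > 1 ⇒ ∉ W
candidate 2: n = (-1, 0, 0, 1) → π⊥ ≈ (-0.292893, +0.707107); max(|x|,|y|,|x±y|/√2) = 0.707107 ≤ 1 ⇒ ∈ W
candidate 3: n = (0, 0, 1, 1) → π⊥ ≈ (+0.707107, -0.292893); max(|x|,|y|,|x±y|/√2) = 0.707107 ≤ 1 ⇒ ∈ W
candidate 4: n = (3, 2, -2, -1) → π⊥ ≈ (+0.878680, +2.707107); max(|x|,|y|,|x±y|/√2) = 2.707107 > 1 ⇒ ∉ W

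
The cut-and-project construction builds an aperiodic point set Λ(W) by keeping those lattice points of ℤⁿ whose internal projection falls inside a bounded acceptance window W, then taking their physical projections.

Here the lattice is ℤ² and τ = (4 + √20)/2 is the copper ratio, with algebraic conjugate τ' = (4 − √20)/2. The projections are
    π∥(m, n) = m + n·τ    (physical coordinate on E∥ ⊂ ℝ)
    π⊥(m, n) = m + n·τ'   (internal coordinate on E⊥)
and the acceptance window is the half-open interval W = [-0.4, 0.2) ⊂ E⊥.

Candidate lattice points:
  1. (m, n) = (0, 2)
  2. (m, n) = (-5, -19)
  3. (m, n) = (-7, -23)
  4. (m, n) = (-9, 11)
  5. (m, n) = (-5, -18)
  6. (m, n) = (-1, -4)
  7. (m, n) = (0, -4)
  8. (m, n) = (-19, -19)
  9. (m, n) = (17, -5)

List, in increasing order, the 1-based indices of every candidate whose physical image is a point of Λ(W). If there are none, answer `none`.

Compute τ' = (4−√20)/2 = -0.2361, so π⊥(m,n) = m -0.2361·n.
[1] lift (0,2): star map gives -0.4721; window check -0.4 ≤ -0.4721 < 0.2 is false → out
[2] lift (-5,-19): star map gives -0.5147; window check -0.4 ≤ -0.5147 < 0.2 is false → out
[3] lift (-7,-23): star map gives -1.5704; window check -0.4 ≤ -1.5704 < 0.2 is false → out
[4] lift (-9,11): star map gives -11.5967; window check -0.4 ≤ -11.5967 < 0.2 is false → out
[5] lift (-5,-18): star map gives -0.7508; window check -0.4 ≤ -0.7508 < 0.2 is false → out
[6] lift (-1,-4): star map gives -0.0557; window check -0.4 ≤ -0.0557 < 0.2 is true → IN Λ
[7] lift (0,-4): star map gives 0.9443; window check -0.4 ≤ 0.9443 < 0.2 is false → out
[8] lift (-19,-19): star map gives -14.5147; window check -0.4 ≤ -14.5147 < 0.2 is false → out
[9] lift (17,-5): star map gives 18.1803; window check -0.4 ≤ 18.1803 < 0.2 is false → out

6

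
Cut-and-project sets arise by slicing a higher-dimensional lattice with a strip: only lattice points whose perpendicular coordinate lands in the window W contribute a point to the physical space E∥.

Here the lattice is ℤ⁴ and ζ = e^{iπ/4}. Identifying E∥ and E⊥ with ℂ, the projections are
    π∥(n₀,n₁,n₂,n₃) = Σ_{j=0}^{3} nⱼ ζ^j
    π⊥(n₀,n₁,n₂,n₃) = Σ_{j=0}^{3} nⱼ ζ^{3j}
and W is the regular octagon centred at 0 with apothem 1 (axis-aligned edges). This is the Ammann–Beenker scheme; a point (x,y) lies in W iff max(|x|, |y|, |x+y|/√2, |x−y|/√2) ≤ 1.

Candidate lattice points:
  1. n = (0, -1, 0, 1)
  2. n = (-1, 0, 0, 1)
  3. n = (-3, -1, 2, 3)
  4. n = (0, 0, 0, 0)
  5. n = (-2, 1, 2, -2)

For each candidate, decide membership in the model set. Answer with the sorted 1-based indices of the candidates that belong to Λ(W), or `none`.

2, 3, 4

π⊥(n) = n₀ + n₁ζ³ + n₂ζ⁶ + n₃ζ⁹ where ζ = e^{iπ/4}.
#1 (0, -1, 0, 1): internal (1.414214, 0.000000); octagon support 1.414214 vs apothem 1 → ∉ W
#2 (-1, 0, 0, 1): internal (-0.292893, 0.707107); octagon support 0.707107 vs apothem 1 → ∈ W
#3 (-3, -1, 2, 3): internal (-0.171573, -0.585786); octagon support 0.585786 vs apothem 1 → ∈ W
#4 (0, 0, 0, 0): internal (0.000000, 0.000000); octagon support 0.000000 vs apothem 1 → ∈ W
#5 (-2, 1, 2, -2): internal (-4.121320, -2.707107); octagon support 4.828427 vs apothem 1 → ∉ W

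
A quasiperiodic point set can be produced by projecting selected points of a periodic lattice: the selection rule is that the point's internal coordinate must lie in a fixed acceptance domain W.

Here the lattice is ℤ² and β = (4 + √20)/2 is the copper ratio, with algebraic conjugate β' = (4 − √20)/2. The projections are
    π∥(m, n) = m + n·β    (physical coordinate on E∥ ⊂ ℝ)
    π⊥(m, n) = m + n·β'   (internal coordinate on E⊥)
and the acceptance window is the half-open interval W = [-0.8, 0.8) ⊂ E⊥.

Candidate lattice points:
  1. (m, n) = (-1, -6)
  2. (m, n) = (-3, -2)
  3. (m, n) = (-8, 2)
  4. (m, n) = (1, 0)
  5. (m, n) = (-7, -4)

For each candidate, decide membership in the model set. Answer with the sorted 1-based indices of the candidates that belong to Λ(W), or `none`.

1

Compute β' = (4−√20)/2 = -0.236068, so π⊥(m,n) = m -0.236068·n.
[1] lift (-1,-6): star map gives 0.416408; window check -0.8 ≤ 0.416408 < 0.8 is true → IN Λ
[2] lift (-3,-2): star map gives -2.527864; window check -0.8 ≤ -2.527864 < 0.8 is false → out
[3] lift (-8,2): star map gives -8.472136; window check -0.8 ≤ -8.472136 < 0.8 is false → out
[4] lift (1,0): star map gives 1.000000; window check -0.8 ≤ 1.000000 < 0.8 is false → out
[5] lift (-7,-4): star map gives -6.055728; window check -0.8 ≤ -6.055728 < 0.8 is false → out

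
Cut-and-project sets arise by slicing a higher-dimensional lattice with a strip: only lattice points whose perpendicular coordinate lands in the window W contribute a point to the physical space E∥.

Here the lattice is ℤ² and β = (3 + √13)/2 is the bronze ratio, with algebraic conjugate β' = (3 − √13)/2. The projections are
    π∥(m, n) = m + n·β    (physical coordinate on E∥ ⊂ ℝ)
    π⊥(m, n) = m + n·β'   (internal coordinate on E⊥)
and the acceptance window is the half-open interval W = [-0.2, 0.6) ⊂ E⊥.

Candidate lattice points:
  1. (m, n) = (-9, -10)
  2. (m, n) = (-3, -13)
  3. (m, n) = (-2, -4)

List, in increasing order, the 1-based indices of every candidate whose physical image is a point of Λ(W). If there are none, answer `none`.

β' = (3−√13)/2 ≈ -0.3028.
candidate 1: (m,n)=(-9,-10) → π∥ = -9-10·β ≈ -42.0278, π⊥ = -9-10·β' ≈ -5.9722 ∉ [-0.2, 0.6) ⇒ out
candidate 2: (m,n)=(-3,-13) → π∥ = -3-13·β ≈ -45.9361, π⊥ = -3-13·β' ≈ 0.9361 ∉ [-0.2, 0.6) ⇒ out
candidate 3: (m,n)=(-2,-4) → π∥ = -2-4·β ≈ -15.2111, π⊥ = -2-4·β' ≈ -0.7889 ∉ [-0.2, 0.6) ⇒ out

none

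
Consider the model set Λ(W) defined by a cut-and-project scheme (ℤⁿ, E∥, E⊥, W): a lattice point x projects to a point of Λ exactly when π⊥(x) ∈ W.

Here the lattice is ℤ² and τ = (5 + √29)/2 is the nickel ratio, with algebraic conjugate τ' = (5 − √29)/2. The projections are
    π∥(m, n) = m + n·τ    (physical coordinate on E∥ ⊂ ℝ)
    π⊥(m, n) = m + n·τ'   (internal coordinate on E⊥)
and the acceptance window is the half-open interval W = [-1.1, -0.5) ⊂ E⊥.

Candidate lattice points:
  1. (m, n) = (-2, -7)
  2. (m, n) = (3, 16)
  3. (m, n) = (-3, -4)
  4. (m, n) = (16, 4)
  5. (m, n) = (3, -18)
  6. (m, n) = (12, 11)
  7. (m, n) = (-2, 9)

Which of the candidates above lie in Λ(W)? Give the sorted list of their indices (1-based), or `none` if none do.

1

Compute τ' = (5−√29)/2 = -0.192582, so π⊥(m,n) = m -0.192582·n.
[1] lift (-2,-7): star map gives -0.651923; window check -1.1 ≤ -0.651923 < -0.5 is true → IN Λ
[2] lift (3,16): star map gives -0.081318; window check -1.1 ≤ -0.081318 < -0.5 is false → out
[3] lift (-3,-4): star map gives -2.229670; window check -1.1 ≤ -2.229670 < -0.5 is false → out
[4] lift (16,4): star map gives 15.229670; window check -1.1 ≤ 15.229670 < -0.5 is false → out
[5] lift (3,-18): star map gives 6.466483; window check -1.1 ≤ 6.466483 < -0.5 is false → out
[6] lift (12,11): star map gives 9.881594; window check -1.1 ≤ 9.881594 < -0.5 is false → out
[7] lift (-2,9): star map gives -3.733242; window check -1.1 ≤ -3.733242 < -0.5 is false → out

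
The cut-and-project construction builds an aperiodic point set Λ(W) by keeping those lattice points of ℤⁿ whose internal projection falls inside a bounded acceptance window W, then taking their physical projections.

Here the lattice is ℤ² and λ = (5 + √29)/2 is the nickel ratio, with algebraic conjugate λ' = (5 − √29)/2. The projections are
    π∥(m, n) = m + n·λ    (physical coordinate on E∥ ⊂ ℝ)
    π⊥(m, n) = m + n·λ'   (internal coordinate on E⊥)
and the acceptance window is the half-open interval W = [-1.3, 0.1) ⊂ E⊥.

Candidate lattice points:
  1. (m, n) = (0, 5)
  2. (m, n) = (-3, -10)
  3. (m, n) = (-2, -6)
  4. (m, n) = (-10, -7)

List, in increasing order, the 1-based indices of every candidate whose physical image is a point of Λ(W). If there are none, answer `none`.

λ' = (5−√29)/2 ≈ -0.192582.
candidate 1: (m,n)=(0,5) → π∥ = 0+5·λ ≈ 25.962912, π⊥ = 0+5·λ' ≈ -0.962912 ∈ [-1.3, 0.1) ⇒ IN Λ
candidate 2: (m,n)=(-3,-10) → π∥ = -3-10·λ ≈ -54.925824, π⊥ = -3-10·λ' ≈ -1.074176 ∈ [-1.3, 0.1) ⇒ IN Λ
candidate 3: (m,n)=(-2,-6) → π∥ = -2-6·λ ≈ -33.155494, π⊥ = -2-6·λ' ≈ -0.844506 ∈ [-1.3, 0.1) ⇒ IN Λ
candidate 4: (m,n)=(-10,-7) → π∥ = -10-7·λ ≈ -46.348077, π⊥ = -10-7·λ' ≈ -8.651923 ∉ [-1.3, 0.1) ⇒ out

1, 2, 3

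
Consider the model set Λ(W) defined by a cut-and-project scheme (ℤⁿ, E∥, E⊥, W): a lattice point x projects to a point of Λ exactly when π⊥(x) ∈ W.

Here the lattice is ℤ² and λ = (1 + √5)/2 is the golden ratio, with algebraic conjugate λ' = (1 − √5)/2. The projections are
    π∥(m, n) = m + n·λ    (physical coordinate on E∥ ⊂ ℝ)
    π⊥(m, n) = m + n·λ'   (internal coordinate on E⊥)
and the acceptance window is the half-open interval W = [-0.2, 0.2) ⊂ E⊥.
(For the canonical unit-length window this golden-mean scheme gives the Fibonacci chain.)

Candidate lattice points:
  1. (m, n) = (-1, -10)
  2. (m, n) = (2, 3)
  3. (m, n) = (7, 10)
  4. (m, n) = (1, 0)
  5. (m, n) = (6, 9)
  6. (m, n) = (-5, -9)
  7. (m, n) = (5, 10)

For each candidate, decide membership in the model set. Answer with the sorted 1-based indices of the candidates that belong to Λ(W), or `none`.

2

Compute λ' = (1−√5)/2 = -0.618034, so π⊥(m,n) = m -0.618034·n.
[1] lift (-1,-10): star map gives 5.180340; window check -0.2 ≤ 5.180340 < 0.2 is false → out
[2] lift (2,3): star map gives 0.145898; window check -0.2 ≤ 0.145898 < 0.2 is true → IN Λ
[3] lift (7,10): star map gives 0.819660; window check -0.2 ≤ 0.819660 < 0.2 is false → out
[4] lift (1,0): star map gives 1.000000; window check -0.2 ≤ 1.000000 < 0.2 is false → out
[5] lift (6,9): star map gives 0.437694; window check -0.2 ≤ 0.437694 < 0.2 is false → out
[6] lift (-5,-9): star map gives 0.562306; window check -0.2 ≤ 0.562306 < 0.2 is false → out
[7] lift (5,10): star map gives -1.180340; window check -0.2 ≤ -1.180340 < 0.2 is false → out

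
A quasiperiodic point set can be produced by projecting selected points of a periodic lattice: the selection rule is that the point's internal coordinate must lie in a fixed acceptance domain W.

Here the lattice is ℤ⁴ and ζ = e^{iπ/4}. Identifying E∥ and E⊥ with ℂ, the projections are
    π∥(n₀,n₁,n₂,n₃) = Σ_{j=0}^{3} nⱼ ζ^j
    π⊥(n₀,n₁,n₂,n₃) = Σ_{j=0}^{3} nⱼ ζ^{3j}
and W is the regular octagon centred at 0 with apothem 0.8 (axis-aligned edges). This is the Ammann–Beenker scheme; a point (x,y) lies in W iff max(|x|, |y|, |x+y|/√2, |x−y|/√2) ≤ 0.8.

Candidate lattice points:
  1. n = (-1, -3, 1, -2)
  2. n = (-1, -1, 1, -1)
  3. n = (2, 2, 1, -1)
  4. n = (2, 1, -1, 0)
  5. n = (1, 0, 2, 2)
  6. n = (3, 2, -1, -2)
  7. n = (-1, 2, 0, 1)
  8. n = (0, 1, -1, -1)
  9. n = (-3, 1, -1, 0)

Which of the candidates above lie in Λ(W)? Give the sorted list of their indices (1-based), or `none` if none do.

3

With ζ = e^{iπ/4} the internal vectors are ζ^0,ζ^3,ζ^6,ζ^9.
#1 (-1, -3, 1, -2): internal (-0.292893, -4.535534); octagon support 4.535534 vs apothem 0.8 → ∉ W
#2 (-1, -1, 1, -1): internal (-1.000000, -2.414214); octagon support 2.414214 vs apothem 0.8 → ∉ W
#3 (2, 2, 1, -1): internal (-0.121320, -0.292893); octagon support 0.292893 vs apothem 0.8 → ∈ W
#4 (2, 1, -1, 0): internal (1.292893, 1.707107); octagon support 2.121320 vs apothem 0.8 → ∉ W
#5 (1, 0, 2, 2): internal (2.414214, -0.585786); octagon support 2.414214 vs apothem 0.8 → ∉ W
#6 (3, 2, -1, -2): internal (0.171573, 1.000000); octagon support 1.000000 vs apothem 0.8 → ∉ W
#7 (-1, 2, 0, 1): internal (-1.707107, 2.121320); octagon support 2.707107 vs apothem 0.8 → ∉ W
#8 (0, 1, -1, -1): internal (-1.414214, 1.000000); octagon support 1.707107 vs apothem 0.8 → ∉ W
#9 (-3, 1, -1, 0): internal (-3.707107, 1.707107); octagon support 3.828427 vs apothem 0.8 → ∉ W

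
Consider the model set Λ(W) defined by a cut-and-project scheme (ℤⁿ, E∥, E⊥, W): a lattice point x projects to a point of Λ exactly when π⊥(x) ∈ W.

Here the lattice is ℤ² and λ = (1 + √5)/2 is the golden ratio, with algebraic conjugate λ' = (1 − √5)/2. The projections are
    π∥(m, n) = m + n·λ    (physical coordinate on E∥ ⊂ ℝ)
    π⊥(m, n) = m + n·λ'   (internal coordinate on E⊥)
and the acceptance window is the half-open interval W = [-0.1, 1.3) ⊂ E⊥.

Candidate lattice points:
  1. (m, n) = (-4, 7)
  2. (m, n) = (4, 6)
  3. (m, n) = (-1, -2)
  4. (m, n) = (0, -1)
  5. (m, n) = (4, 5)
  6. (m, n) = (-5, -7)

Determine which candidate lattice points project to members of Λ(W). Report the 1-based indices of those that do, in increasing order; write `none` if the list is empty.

2, 3, 4, 5

Compute λ' = (1−√5)/2 = -0.618034, so π⊥(m,n) = m -0.618034·n.
[1] lift (-4,7): star map gives -8.326238; window check -0.1 ≤ -8.326238 < 1.3 is false → out
[2] lift (4,6): star map gives 0.291796; window check -0.1 ≤ 0.291796 < 1.3 is true → IN Λ
[3] lift (-1,-2): star map gives 0.236068; window check -0.1 ≤ 0.236068 < 1.3 is true → IN Λ
[4] lift (0,-1): star map gives 0.618034; window check -0.1 ≤ 0.618034 < 1.3 is true → IN Λ
[5] lift (4,5): star map gives 0.909830; window check -0.1 ≤ 0.909830 < 1.3 is true → IN Λ
[6] lift (-5,-7): star map gives -0.673762; window check -0.1 ≤ -0.673762 < 1.3 is false → out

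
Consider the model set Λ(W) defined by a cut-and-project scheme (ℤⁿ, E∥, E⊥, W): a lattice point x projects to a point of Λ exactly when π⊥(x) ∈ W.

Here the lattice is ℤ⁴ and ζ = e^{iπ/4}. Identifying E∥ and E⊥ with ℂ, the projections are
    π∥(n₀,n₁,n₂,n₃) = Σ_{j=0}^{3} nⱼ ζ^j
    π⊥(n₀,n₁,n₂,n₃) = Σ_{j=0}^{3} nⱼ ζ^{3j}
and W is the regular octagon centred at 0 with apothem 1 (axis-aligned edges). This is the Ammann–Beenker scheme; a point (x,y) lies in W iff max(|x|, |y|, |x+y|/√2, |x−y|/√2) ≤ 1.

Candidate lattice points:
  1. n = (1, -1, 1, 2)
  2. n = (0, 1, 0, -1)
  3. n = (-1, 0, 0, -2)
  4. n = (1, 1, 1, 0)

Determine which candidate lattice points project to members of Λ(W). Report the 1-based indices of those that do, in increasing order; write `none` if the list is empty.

With ζ = e^{iπ/4} the internal vectors are ζ^0,ζ^3,ζ^6,ζ^9.
#1 (1, -1, 1, 2): internal (3.121320, -0.292893); octagon support 3.121320 vs apothem 1 → ∉ W
#2 (0, 1, 0, -1): internal (-1.414214, 0.000000); octagon support 1.414214 vs apothem 1 → ∉ W
#3 (-1, 0, 0, -2): internal (-2.414214, -1.414214); octagon support 2.707107 vs apothem 1 → ∉ W
#4 (1, 1, 1, 0): internal (0.292893, -0.292893); octagon support 0.414214 vs apothem 1 → ∈ W

4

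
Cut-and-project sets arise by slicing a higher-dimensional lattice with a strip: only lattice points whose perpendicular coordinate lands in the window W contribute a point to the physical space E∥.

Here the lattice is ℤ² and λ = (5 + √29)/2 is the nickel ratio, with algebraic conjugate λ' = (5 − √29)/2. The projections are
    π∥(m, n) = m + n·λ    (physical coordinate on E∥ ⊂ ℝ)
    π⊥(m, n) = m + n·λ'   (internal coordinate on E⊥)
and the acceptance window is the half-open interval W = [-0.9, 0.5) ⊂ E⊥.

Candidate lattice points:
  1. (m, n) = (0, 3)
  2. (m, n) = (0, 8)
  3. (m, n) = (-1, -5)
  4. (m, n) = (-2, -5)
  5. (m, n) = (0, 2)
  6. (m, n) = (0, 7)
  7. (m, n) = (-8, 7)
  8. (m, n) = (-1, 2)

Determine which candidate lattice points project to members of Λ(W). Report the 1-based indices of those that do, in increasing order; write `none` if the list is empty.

1, 3, 5

Numerically λ ≈ 5.1926 and λ' = −1/λ ≈ -0.1926.
#1 (0,3): internal coord 0 + (3)·λ' = -0.5777; -0.5777 ∈ [-0.9, 0.5) → IN Λ
#2 (0,8): internal coord 0 + (8)·λ' = -1.5407; -1.5407 ∉ [-0.9, 0.5) → out
#3 (-1,-5): internal coord -1 + (-5)·λ' = -0.0371; -0.0371 ∈ [-0.9, 0.5) → IN Λ
#4 (-2,-5): internal coord -2 + (-5)·λ' = -1.0371; -1.0371 ∉ [-0.9, 0.5) → out
#5 (0,2): internal coord 0 + (2)·λ' = -0.3852; -0.3852 ∈ [-0.9, 0.5) → IN Λ
#6 (0,7): internal coord 0 + (7)·λ' = -1.3481; -1.3481 ∉ [-0.9, 0.5) → out
#7 (-8,7): internal coord -8 + (7)·λ' = -9.3481; -9.3481 ∉ [-0.9, 0.5) → out
#8 (-1,2): internal coord -1 + (2)·λ' = -1.3852; -1.3852 ∉ [-0.9, 0.5) → out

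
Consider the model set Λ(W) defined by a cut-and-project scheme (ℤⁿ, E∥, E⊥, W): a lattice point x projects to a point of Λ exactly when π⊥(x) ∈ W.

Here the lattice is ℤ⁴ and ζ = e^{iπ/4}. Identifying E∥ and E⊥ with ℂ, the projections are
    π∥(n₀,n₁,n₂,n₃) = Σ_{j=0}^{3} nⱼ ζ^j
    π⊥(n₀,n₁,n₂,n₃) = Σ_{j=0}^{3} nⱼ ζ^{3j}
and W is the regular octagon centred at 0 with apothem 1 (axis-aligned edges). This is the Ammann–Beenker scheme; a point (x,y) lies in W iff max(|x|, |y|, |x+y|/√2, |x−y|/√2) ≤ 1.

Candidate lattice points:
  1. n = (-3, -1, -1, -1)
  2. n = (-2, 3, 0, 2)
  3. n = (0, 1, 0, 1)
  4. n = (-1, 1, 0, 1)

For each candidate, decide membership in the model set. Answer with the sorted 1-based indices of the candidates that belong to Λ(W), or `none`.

none

Internal map: ζ^{3j} for j=0..3 gives (1,0), (−√2/2,√2/2), (0,−1), (√2/2,√2/2).
candidate 1: n = (-3, -1, -1, -1) → π⊥ ≈ (-3.000000, -0.414214); max(|x|,|y|,|x±y|/√2) = 3.000000 > 1 ⇒ ∉ W
candidate 2: n = (-2, 3, 0, 2) → π⊥ ≈ (-2.707107, +3.535534); max(|x|,|y|,|x±y|/√2) = 4.414214 > 1 ⇒ ∉ W
candidate 3: n = (0, 1, 0, 1) → π⊥ ≈ (+0.000000, +1.414214); max(|x|,|y|,|x±y|/√2) = 1.414214 > 1 ⇒ ∉ W
candidate 4: n = (-1, 1, 0, 1) → π⊥ ≈ (-1.000000, +1.414214); max(|x|,|y|,|x±y|/√2) = 1.707107 > 1 ⇒ ∉ W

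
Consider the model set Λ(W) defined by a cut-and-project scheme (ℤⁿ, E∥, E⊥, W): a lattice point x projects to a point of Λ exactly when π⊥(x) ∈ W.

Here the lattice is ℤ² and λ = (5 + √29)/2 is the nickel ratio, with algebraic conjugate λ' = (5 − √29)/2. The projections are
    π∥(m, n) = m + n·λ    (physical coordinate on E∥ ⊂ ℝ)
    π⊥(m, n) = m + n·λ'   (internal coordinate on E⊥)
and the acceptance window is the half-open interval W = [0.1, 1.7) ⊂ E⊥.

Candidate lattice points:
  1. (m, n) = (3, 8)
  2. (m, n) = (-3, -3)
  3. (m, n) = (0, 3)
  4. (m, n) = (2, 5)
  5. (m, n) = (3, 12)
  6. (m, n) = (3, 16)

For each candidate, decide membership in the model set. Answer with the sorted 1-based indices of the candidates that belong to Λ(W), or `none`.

1, 4, 5

λ' = (5−√29)/2 ≈ -0.192582.
#1 (3,8): internal coord 3 + (8)·λ' = +1.459341; +1.459341 ∈ [0.1, 1.7) → IN Λ
#2 (-3,-3): internal coord -3 + (-3)·λ' = -2.422253; -2.422253 ∉ [0.1, 1.7) → out
#3 (0,3): internal coord 0 + (3)·λ' = -0.577747; -0.577747 ∉ [0.1, 1.7) → out
#4 (2,5): internal coord 2 + (5)·λ' = +1.037088; +1.037088 ∈ [0.1, 1.7) → IN Λ
#5 (3,12): internal coord 3 + (12)·λ' = +0.689011; +0.689011 ∈ [0.1, 1.7) → IN Λ
#6 (3,16): internal coord 3 + (16)·λ' = -0.081318; -0.081318 ∉ [0.1, 1.7) → out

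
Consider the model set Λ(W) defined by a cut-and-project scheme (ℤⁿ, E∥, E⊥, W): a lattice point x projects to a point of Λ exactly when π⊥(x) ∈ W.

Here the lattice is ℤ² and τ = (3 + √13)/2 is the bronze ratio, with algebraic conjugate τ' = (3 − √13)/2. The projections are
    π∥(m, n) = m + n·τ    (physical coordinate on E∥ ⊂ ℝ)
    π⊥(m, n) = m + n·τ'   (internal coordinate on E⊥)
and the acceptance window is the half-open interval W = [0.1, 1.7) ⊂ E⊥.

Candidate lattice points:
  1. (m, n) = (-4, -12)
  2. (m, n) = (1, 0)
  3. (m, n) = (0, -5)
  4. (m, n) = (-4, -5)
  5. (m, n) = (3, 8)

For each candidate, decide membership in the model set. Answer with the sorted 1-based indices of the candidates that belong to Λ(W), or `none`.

2, 3, 5

τ' = (3−√13)/2 ≈ -0.302776.
[1] lift (-4,-12): star map gives -0.366692; window check 0.1 ≤ -0.366692 < 1.7 is false → out
[2] lift (1,0): star map gives 1.000000; window check 0.1 ≤ 1.000000 < 1.7 is true → IN Λ
[3] lift (0,-5): star map gives 1.513878; window check 0.1 ≤ 1.513878 < 1.7 is true → IN Λ
[4] lift (-4,-5): star map gives -2.486122; window check 0.1 ≤ -2.486122 < 1.7 is false → out
[5] lift (3,8): star map gives 0.577795; window check 0.1 ≤ 0.577795 < 1.7 is true → IN Λ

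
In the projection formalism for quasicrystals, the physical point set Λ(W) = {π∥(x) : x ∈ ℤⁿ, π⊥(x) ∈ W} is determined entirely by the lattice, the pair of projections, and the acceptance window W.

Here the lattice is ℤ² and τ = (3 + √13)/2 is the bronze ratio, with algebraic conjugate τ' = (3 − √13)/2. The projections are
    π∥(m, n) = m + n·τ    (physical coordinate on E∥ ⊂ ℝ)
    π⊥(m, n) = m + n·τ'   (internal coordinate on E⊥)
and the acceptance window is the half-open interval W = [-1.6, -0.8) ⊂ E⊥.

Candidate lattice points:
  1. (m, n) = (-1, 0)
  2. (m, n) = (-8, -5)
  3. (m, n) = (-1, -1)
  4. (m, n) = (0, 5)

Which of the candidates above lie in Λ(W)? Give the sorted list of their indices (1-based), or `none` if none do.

1, 4

τ' = (3−√13)/2 ≈ -0.302776.
[1] lift (-1,0): star map gives -1.000000; window check -1.6 ≤ -1.000000 < -0.8 is true → IN Λ
[2] lift (-8,-5): star map gives -6.486122; window check -1.6 ≤ -6.486122 < -0.8 is false → out
[3] lift (-1,-1): star map gives -0.697224; window check -1.6 ≤ -0.697224 < -0.8 is false → out
[4] lift (0,5): star map gives -1.513878; window check -1.6 ≤ -1.513878 < -0.8 is true → IN Λ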